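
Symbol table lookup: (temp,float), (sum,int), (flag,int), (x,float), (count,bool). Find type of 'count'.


Lookup 'count' → type bool


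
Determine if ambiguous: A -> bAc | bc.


balanced b^n…c^n: each string has a unique parse
Unambiguous


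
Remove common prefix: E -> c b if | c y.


Common prefix: 'c'
Factored: E -> c E', E' -> b if | y


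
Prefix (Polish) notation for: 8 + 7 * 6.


'*' binds tighter: tree is (+ 8 (* 7 6))
Prefix: + 8 * 7 6


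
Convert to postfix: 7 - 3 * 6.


* has higher precedence, evaluate 3*6 first
Postfix: 7 3 6 * -


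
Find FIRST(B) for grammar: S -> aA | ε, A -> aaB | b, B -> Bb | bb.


Per alternative of B: FIRST(Bb) = {b}; FIRST(bb) = {b}
FIRST(B) = {b}


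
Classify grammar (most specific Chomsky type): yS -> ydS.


LHS has context (more than one symbol) and |LHS| ≤ |RHS|
Classification: Type 1 (Context-Sensitive)


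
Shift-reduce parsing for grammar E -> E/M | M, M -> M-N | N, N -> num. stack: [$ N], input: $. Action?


'N' (not preceded by M-) is the handle for M -> N
Action: reduce (M -> N)


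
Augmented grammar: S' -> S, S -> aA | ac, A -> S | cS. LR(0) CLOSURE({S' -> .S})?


Start: S' -> .S
For each item with dot before a nonterminal B, add B -> .γ for every B-production
Closure: [S' -> .S, S -> .aA, S -> .ac]


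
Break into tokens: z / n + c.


Scan left to right, longest-match per lexeme
Tokens: ID(z), OP(/), ID(n), OP(+), ID(c)


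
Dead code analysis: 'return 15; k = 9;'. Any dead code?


statement follows a return and is unreachable
Dead: 'k = 9'


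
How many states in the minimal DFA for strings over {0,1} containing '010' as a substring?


KMP-style automaton: 3 progress states + 1 absorbing accept = 4
Minimal DFA: 4 states


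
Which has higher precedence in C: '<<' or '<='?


'<<' is shift (level 8); '<=' is relational (level 7)
Higher level binds tighter
'<<' has higher precedence than '<='


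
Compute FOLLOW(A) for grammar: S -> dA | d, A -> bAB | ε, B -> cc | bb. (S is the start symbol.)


$ ∈ FOLLOW(S). For each A -> αBβ: add FIRST(β)\{ε} to FOLLOW(B); if β nullable, add FOLLOW(A).
FOLLOW(A) = {$, b, c}


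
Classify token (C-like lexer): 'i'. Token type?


Pattern: letter/underscore followed by alphanumerics, not a keyword
Type: IDENTIFIER


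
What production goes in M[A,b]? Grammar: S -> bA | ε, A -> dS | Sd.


For [A, b]: 'b' ∈ FIRST(Sd)
Entry: A -> Sd


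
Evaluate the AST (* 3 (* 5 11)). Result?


Evaluate inner: (* 5 11) = 55
Evaluate root: (* 3 55) = 165
Result: 165


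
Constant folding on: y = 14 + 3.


14 + 3 = 17 at compile time
Optimized: y = 17


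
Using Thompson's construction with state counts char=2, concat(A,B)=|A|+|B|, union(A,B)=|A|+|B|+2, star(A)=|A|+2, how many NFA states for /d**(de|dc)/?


Syntax tree has 5 char leaf(s), 1 union(s), 2 star(s)
chars contribute 5×2 = 10; each union adds +2; each star adds +2
Total: 10 + 2 + 4 = 16 states


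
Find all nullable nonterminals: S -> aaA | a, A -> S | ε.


A nonterminal is nullable iff some alternative derives ε (directly, or every symbol in it is nullable)
Nullable: {A}


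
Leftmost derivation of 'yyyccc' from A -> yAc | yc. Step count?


Derivation: A => yAc => yyAcc => yyyccc
Steps: 3


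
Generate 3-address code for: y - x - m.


Break into single-operator statements:
t1 = y - x
t2 = t1 - m


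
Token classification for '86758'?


Pattern: digits only
Type: INTEGER_LITERAL


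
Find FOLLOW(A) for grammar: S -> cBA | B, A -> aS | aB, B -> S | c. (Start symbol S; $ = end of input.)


$ ∈ FOLLOW(S). For each A -> αBβ: add FIRST(β)\{ε} to FOLLOW(B); if β nullable, add FOLLOW(A).
FOLLOW(A) = {$, a}


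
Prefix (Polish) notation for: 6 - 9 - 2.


left-to-right (same/higher precedence on left): tree is (- (- 6 9) 2)
Prefix: - - 6 9 2


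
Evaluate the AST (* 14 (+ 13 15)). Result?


Evaluate inner: (+ 13 15) = 28
Evaluate root: (* 14 28) = 392
Result: 392


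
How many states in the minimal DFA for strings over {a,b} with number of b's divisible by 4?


Track (count of b) mod 4: states 0..3, accept at 0
Minimal DFA: 4 states


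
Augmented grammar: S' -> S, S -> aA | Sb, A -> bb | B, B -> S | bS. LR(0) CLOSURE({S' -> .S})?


Start: S' -> .S
For each item with dot before a nonterminal B, add B -> .γ for every B-production
Closure: [S' -> .S, S -> .aA, S -> .Sb]


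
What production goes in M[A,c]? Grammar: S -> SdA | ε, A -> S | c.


For [A, c]: 'c' ∈ FIRST(c)
Entry: A -> c


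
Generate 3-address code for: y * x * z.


Break into single-operator statements:
t1 = y * x
t2 = t1 * z


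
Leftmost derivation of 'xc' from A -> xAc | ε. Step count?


Derivation: A => xAc => xc
Steps: 2


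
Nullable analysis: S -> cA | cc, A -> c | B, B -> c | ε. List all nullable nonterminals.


A nonterminal is nullable iff some alternative derives ε (directly, or every symbol in it is nullable)
Nullable: {A, B}


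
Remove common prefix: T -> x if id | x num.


Common prefix: 'x'
Factored: T -> x T', T' -> if id | num


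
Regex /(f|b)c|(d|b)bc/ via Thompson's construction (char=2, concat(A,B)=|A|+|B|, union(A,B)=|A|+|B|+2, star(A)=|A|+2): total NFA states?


Syntax tree has 7 char leaf(s), 3 union(s), 0 star(s)
chars contribute 7×2 = 14; each union adds +2; each star adds +2
Total: 14 + 6 + 0 = 20 states


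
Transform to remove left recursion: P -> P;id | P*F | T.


Left-recursive alternatives: P;id, P*F; non-recursive: T
Introduce P': P -> TP', P' -> ;idP' | *FP' | ε


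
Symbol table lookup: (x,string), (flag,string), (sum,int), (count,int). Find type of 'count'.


Lookup 'count' → type int


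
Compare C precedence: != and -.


'-' is additive (level 9); '!=' is equality (level 6)
Higher level binds tighter
'-' has higher precedence than '!='


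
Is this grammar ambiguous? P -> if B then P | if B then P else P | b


dangling else: 'if B then if B then b else b' parses two ways
Ambiguous


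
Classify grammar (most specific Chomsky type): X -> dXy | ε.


Single nonterminal LHS, but d^n y^n is not regular
Classification: Type 2 (Context-Free)


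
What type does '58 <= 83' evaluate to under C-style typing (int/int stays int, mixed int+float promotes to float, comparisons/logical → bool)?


Operand types: int <= int
Rule: comparison yields bool
Result type: bool


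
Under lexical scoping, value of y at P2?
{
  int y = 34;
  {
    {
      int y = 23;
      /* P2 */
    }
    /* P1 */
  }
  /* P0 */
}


y declared in the same block as P2
y = 23


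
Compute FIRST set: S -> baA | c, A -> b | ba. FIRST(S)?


Per alternative of S: FIRST(baA) = {b}; FIRST(c) = {c}
FIRST(S) = {b, c}


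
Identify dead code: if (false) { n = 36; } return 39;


condition is constant false, so the whole block is unreachable
Dead: 'if (false) { n = 36; }'


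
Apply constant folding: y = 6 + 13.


6 + 13 = 19 at compile time
Optimized: y = 19


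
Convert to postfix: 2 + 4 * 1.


* has higher precedence, evaluate 4*1 first
Postfix: 2 4 1 * +


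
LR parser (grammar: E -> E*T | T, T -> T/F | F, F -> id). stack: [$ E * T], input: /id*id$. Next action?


'/' can extend T; shift to build T -> T/F
Action: shift


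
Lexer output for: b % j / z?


Scan left to right, longest-match per lexeme
Tokens: ID(b), OP(%), ID(j), OP(/), ID(z)


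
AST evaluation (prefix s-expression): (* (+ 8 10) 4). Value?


Evaluate inner: (+ 8 10) = 18
Evaluate root: (* 18 4) = 72
Result: 72


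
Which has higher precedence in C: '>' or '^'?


'>' is relational (level 7); '^' is bitwise XOR (level 4)
Higher level binds tighter
'>' has higher precedence than '^'


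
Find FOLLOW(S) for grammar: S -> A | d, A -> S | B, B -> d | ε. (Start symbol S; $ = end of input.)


$ ∈ FOLLOW(S). For each A -> αBβ: add FIRST(β)\{ε} to FOLLOW(B); if β nullable, add FOLLOW(A).
FOLLOW(S) = {$}


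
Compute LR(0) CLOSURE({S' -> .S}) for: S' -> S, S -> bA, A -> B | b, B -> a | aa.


Start: S' -> .S
For each item with dot before a nonterminal B, add B -> .γ for every B-production
Closure: [S' -> .S, S -> .bA]


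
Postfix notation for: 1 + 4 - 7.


Left to right (same or higher precedence on left)
Postfix: 1 4 + 7 -


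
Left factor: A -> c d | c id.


Common prefix: 'c'
Factored: A -> c A', A' -> d | id


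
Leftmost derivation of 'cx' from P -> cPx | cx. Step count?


Derivation: P => cx
Steps: 1


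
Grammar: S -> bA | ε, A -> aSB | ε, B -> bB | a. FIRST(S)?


Per alternative of S: FIRST(bA) = {b}; FIRST(ε) = {ε}
FIRST(S) = {b, ε}


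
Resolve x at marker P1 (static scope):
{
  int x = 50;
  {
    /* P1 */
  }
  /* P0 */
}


P1's block does not declare x; resolves to the enclosing declaration at depth 0
x = 50


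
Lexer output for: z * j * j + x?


Scan left to right, longest-match per lexeme
Tokens: ID(z), OP(*), ID(j), OP(*), ID(j), OP(+), ID(x)


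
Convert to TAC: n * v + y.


Break into single-operator statements:
t1 = n * v
t2 = t1 + y


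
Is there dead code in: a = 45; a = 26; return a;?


first assignment to a is overwritten before any read
Dead: 'a = 45'


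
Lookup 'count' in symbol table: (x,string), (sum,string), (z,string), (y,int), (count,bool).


Lookup 'count' → type bool


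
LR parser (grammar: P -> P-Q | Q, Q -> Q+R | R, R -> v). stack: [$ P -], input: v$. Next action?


no handle ('P-' is not any RHS); shift 'v'
Action: shift


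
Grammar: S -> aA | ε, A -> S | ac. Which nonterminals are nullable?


A nonterminal is nullable iff some alternative derives ε (directly, or every symbol in it is nullable)
Nullable: {A, S}


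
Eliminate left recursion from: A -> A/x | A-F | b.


Left-recursive alternatives: A/x, A-F; non-recursive: b
Introduce A': A -> bA', A' -> /xA' | -FA' | ε


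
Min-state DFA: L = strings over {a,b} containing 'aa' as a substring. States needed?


KMP-style automaton: 2 progress states + 1 absorbing accept = 3
Minimal DFA: 3 states


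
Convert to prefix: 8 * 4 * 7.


left-to-right (same/higher precedence on left): tree is (* (* 8 4) 7)
Prefix: * * 8 4 7


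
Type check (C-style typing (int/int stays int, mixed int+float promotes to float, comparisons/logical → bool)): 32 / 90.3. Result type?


Operand types: int / float
Rule: mixed int/float promotes to float; int/int stays int
Result type: float


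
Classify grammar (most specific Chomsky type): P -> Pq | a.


Left-linear: every RHS is a terminal or one nonterminal followed by a terminal
Classification: Type 3 (Regular)


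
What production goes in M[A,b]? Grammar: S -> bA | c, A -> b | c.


For [A, b]: 'b' ∈ FIRST(b)
Entry: A -> b


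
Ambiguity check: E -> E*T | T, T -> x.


precedence layered via separate nonterminal T: deterministic
Unambiguous


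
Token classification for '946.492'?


Pattern: digits with a decimal point
Type: FLOAT_LITERAL


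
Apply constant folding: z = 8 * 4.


8 * 4 = 32 at compile time
Optimized: z = 32


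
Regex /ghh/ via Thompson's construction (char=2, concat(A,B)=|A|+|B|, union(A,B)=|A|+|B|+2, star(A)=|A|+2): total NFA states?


Syntax tree has 3 char leaf(s), 0 union(s), 0 star(s)
chars contribute 3×2 = 6; each union adds +2; each star adds +2
Total: 6 + 0 + 0 = 6 states


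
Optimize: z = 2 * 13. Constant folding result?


2 * 13 = 26 at compile time
Optimized: z = 26


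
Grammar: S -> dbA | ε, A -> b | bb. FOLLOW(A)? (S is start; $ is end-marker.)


$ ∈ FOLLOW(S). For each A -> αBβ: add FIRST(β)\{ε} to FOLLOW(B); if β nullable, add FOLLOW(A).
FOLLOW(A) = {$}


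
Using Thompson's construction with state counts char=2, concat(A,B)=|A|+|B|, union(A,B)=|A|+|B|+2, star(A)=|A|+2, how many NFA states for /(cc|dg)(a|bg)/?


Syntax tree has 7 char leaf(s), 2 union(s), 0 star(s)
chars contribute 7×2 = 14; each union adds +2; each star adds +2
Total: 14 + 4 + 0 = 18 states


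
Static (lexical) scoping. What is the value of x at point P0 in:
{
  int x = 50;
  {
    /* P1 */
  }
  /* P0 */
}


x declared in the same block as P0
x = 50


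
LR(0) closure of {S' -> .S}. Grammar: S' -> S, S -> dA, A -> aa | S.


Start: S' -> .S
For each item with dot before a nonterminal B, add B -> .γ for every B-production
Closure: [S' -> .S, S -> .dA]


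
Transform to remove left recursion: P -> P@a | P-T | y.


Left-recursive alternatives: P@a, P-T; non-recursive: y
Introduce P': P -> yP', P' -> @aP' | -TP' | ε


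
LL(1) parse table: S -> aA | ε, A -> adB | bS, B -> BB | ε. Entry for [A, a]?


For [A, a]: 'a' ∈ FIRST(adB)
Entry: A -> adB


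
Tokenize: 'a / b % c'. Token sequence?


Scan left to right, longest-match per lexeme
Tokens: ID(a), OP(/), ID(b), OP(%), ID(c)


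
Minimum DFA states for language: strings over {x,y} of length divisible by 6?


Track length mod 6: states 0..5, accept at 0
Minimal DFA: 6 states


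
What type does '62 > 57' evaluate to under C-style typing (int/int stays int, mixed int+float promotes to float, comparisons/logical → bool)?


Operand types: int > int
Rule: comparison yields bool
Result type: bool


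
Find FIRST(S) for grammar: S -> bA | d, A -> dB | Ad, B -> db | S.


Per alternative of S: FIRST(bA) = {b}; FIRST(d) = {d}
FIRST(S) = {b, d}


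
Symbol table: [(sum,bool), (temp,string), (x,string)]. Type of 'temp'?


Lookup 'temp' → type string


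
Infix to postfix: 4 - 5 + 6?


Left to right (same or higher precedence on left)
Postfix: 4 5 - 6 +


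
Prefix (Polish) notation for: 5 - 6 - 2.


left-to-right (same/higher precedence on left): tree is (- (- 5 6) 2)
Prefix: - - 5 6 2


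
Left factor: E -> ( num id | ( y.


Common prefix: '('
Factored: E -> ( E', E' -> num id | y


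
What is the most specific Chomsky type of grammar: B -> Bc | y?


Left-linear: every RHS is a terminal or one nonterminal followed by a terminal
Classification: Type 3 (Regular)


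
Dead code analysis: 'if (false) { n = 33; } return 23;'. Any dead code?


condition is constant false, so the whole block is unreachable
Dead: 'if (false) { n = 33; }'


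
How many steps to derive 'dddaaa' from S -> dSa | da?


Derivation: S => dSa => ddSaa => dddaaa
Steps: 3


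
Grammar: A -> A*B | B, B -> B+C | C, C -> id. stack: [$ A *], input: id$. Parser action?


no handle ('A*' is not any RHS); shift 'id'
Action: shift


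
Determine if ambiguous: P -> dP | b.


right-linear, alternatives start with distinct terminals 'd' vs 'b': unique leftmost derivation
Unambiguous


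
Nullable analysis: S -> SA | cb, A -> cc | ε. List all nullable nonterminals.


A nonterminal is nullable iff some alternative derives ε (directly, or every symbol in it is nullable)
Nullable: {A}


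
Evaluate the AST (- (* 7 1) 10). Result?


Evaluate inner: (* 7 1) = 7
Evaluate root: (- 7 10) = -3
Result: -3


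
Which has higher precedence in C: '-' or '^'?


'-' is additive (level 9); '^' is bitwise XOR (level 4)
Higher level binds tighter
'-' has higher precedence than '^'


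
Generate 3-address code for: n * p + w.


Break into single-operator statements:
t1 = n * p
t2 = t1 + w


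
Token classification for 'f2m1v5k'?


Pattern: letter/underscore followed by alphanumerics, not a keyword
Type: IDENTIFIER


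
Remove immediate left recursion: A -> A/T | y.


Left-recursive alternatives: A/T; non-recursive: y
Introduce A': A -> yA', A' -> /TA' | ε


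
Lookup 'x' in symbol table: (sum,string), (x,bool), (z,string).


Lookup 'x' → type bool


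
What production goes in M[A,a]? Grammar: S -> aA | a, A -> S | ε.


For [A, a]: 'a' ∈ FIRST(S)
Entry: A -> S


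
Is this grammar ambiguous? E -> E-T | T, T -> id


precedence layered via separate nonterminal T: deterministic
Unambiguous


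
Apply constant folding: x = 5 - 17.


5 - 17 = -12 at compile time
Optimized: x = -12


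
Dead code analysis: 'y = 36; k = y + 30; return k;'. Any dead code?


y is read by k's definition; k is returned
No dead code


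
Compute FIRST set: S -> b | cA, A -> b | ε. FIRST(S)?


Per alternative of S: FIRST(b) = {b}; FIRST(cA) = {c}
FIRST(S) = {b, c}


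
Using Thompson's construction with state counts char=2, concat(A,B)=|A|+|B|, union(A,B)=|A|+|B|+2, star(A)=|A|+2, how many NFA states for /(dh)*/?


Syntax tree has 2 char leaf(s), 0 union(s), 1 star(s)
chars contribute 2×2 = 4; each union adds +2; each star adds +2
Total: 4 + 0 + 2 = 6 states


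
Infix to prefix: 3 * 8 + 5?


left-to-right (same/higher precedence on left): tree is (+ (* 3 8) 5)
Prefix: + * 3 8 5


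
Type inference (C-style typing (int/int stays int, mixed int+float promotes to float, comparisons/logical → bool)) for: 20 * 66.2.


Operand types: int * float
Rule: mixed int/float promotes to float; int/int stays int
Result type: float


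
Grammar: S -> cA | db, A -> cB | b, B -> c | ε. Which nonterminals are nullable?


A nonterminal is nullable iff some alternative derives ε (directly, or every symbol in it is nullable)
Nullable: {B}


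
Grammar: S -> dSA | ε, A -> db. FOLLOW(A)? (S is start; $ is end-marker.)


$ ∈ FOLLOW(S). For each A -> αBβ: add FIRST(β)\{ε} to FOLLOW(B); if β nullable, add FOLLOW(A).
FOLLOW(A) = {$, d}


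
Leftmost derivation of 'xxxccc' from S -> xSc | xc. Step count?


Derivation: S => xSc => xxScc => xxxccc
Steps: 3


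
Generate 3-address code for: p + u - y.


Break into single-operator statements:
t1 = p + u
t2 = t1 - y


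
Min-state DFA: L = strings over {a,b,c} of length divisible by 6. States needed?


Track length mod 6: states 0..5, accept at 0
Minimal DFA: 6 states


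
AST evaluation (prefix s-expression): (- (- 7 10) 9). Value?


Evaluate inner: (- 7 10) = -3
Evaluate root: (- -3 9) = -12
Result: -12


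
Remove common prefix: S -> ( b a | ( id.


Common prefix: '('
Factored: S -> ( S', S' -> b a | id


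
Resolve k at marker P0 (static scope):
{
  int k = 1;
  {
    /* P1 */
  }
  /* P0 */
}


k declared in the same block as P0
k = 1


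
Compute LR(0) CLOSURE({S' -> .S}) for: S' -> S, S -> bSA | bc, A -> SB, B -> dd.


Start: S' -> .S
For each item with dot before a nonterminal B, add B -> .γ for every B-production
Closure: [S' -> .S, S -> .bSA, S -> .bc]


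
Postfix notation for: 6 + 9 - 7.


Left to right (same or higher precedence on left)
Postfix: 6 9 + 7 -


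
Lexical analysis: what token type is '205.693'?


Pattern: digits with a decimal point
Type: FLOAT_LITERAL


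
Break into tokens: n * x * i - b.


Scan left to right, longest-match per lexeme
Tokens: ID(n), OP(*), ID(x), OP(*), ID(i), OP(-), ID(b)


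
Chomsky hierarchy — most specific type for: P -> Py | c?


Left-linear: every RHS is a terminal or one nonterminal followed by a terminal
Classification: Type 3 (Regular)


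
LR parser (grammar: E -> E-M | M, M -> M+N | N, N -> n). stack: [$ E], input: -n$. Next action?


shift '-' to continue E -> E-M
Action: shift


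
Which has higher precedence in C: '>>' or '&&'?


'>>' is shift (level 8); '&&' is logical AND (level 2)
Higher level binds tighter
'>>' has higher precedence than '&&'


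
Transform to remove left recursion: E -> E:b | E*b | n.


Left-recursive alternatives: E:b, E*b; non-recursive: n
Introduce E': E -> nE', E' -> :bE' | *bE' | ε


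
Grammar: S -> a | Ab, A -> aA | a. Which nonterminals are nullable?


A nonterminal is nullable iff some alternative derives ε (directly, or every symbol in it is nullable)
Nullable: {}


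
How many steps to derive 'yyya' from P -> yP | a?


Derivation: P => yP => yyP => yyyP => yyya
Steps: 4


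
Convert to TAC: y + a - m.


Break into single-operator statements:
t1 = y + a
t2 = t1 - m


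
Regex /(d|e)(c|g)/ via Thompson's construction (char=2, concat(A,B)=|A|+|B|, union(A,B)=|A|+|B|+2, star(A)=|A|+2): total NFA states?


Syntax tree has 4 char leaf(s), 2 union(s), 0 star(s)
chars contribute 4×2 = 8; each union adds +2; each star adds +2
Total: 8 + 4 + 0 = 12 states


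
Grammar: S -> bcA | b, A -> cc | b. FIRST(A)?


Per alternative of A: FIRST(cc) = {c}; FIRST(b) = {b}
FIRST(A) = {b, c}


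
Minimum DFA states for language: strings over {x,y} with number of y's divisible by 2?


Track (count of y) mod 2: states 0..1, accept at 0
Minimal DFA: 2 states


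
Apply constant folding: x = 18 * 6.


18 * 6 = 108 at compile time
Optimized: x = 108


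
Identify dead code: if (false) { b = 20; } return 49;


condition is constant false, so the whole block is unreachable
Dead: 'if (false) { b = 20; }'


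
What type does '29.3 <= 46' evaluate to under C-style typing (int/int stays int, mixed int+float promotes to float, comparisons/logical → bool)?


Operand types: float <= int
Rule: comparison yields bool
Result type: bool


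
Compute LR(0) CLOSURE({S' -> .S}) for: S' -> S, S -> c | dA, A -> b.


Start: S' -> .S
For each item with dot before a nonterminal B, add B -> .γ for every B-production
Closure: [S' -> .S, S -> .c, S -> .dA]


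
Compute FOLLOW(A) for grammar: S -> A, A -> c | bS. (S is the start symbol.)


$ ∈ FOLLOW(S). For each A -> αBβ: add FIRST(β)\{ε} to FOLLOW(B); if β nullable, add FOLLOW(A).
FOLLOW(A) = {$}


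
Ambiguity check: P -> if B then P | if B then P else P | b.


dangling else: 'if B then if B then b else b' parses two ways
Ambiguous


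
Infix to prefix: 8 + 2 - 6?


left-to-right (same/higher precedence on left): tree is (- (+ 8 2) 6)
Prefix: - + 8 2 6


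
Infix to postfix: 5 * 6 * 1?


Left to right (same or higher precedence on left)
Postfix: 5 6 * 1 *


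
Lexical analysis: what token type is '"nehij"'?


Pattern: double-quoted sequence
Type: STRING_LITERAL


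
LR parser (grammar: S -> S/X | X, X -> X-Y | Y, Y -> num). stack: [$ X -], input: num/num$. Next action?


no handle; shift 'num'
Action: shift


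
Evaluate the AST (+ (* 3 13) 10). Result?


Evaluate inner: (* 3 13) = 39
Evaluate root: (+ 39 10) = 49
Result: 49


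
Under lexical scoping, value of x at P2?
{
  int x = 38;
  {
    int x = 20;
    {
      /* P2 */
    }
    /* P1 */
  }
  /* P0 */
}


P2's block does not declare x; resolves to the enclosing declaration at depth 1
x = 20


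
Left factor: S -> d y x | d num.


Common prefix: 'd'
Factored: S -> d S', S' -> y x | num


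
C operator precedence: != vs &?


'!=' is equality (level 6); '&' is bitwise AND (level 5)
Higher level binds tighter
'!=' has higher precedence than '&'


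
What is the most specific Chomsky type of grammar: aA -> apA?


LHS has context (more than one symbol) and |LHS| ≤ |RHS|
Classification: Type 1 (Context-Sensitive)


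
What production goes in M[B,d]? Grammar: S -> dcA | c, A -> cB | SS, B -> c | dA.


For [B, d]: 'd' ∈ FIRST(dA)
Entry: B -> dA


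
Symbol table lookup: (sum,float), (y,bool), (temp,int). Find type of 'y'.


Lookup 'y' → type bool


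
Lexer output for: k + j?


Scan left to right, longest-match per lexeme
Tokens: ID(k), OP(+), ID(j)


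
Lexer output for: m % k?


Scan left to right, longest-match per lexeme
Tokens: ID(m), OP(%), ID(k)


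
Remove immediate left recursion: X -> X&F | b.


Left-recursive alternatives: X&F; non-recursive: b
Introduce X': X -> bX', X' -> &FX' | ε


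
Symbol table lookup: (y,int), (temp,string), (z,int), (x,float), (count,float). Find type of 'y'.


Lookup 'y' → type int


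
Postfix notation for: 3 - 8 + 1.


Left to right (same or higher precedence on left)
Postfix: 3 8 - 1 +


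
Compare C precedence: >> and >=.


'>>' is shift (level 8); '>=' is relational (level 7)
Higher level binds tighter
'>>' has higher precedence than '>='


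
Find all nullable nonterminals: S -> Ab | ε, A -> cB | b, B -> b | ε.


A nonterminal is nullable iff some alternative derives ε (directly, or every symbol in it is nullable)
Nullable: {B, S}


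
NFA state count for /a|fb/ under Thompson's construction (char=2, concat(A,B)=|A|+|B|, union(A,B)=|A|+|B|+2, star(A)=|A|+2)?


Syntax tree has 3 char leaf(s), 1 union(s), 0 star(s)
chars contribute 3×2 = 6; each union adds +2; each star adds +2
Total: 6 + 2 + 0 = 8 states


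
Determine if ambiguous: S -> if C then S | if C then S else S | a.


dangling else: 'if C then if C then a else a' parses two ways
Ambiguous


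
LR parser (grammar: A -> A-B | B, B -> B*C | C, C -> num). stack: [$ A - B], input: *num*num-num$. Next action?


'*' can extend B; shift to build B -> B*C
Action: shift


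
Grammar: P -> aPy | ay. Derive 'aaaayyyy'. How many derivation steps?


Derivation: P => aPy => aaPyy => aaaPyyy => aaaayyyy
Steps: 4


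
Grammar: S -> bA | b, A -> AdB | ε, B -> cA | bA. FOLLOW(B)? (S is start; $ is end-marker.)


$ ∈ FOLLOW(S). For each A -> αBβ: add FIRST(β)\{ε} to FOLLOW(B); if β nullable, add FOLLOW(A).
FOLLOW(B) = {$, d}


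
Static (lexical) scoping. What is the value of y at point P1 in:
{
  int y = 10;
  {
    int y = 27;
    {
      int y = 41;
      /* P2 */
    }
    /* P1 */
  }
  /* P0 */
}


y declared in the same block as P1
y = 27


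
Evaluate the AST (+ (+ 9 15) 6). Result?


Evaluate inner: (+ 9 15) = 24
Evaluate root: (+ 24 6) = 30
Result: 30


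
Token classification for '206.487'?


Pattern: digits with a decimal point
Type: FLOAT_LITERAL


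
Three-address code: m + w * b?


Break into single-operator statements:
t1 = w * b
t2 = m + t1


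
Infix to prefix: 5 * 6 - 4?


left-to-right (same/higher precedence on left): tree is (- (* 5 6) 4)
Prefix: - * 5 6 4


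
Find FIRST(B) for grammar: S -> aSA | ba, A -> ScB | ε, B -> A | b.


Per alternative of B: FIRST(A) = {a, b, ε}; FIRST(b) = {b}
FIRST(B) = {a, b, ε}


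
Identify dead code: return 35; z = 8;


statement follows a return and is unreachable
Dead: 'z = 8'


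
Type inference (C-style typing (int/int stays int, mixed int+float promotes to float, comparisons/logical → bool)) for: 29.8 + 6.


Operand types: float + int
Rule: mixed int/float promotes to float; int/int stays int
Result type: float


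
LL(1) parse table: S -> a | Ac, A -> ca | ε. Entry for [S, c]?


For [S, c]: 'c' ∈ FIRST(Ac)
Entry: S -> Ac


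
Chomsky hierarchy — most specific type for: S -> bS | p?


Right-linear: every RHS is a terminal or a terminal followed by one nonterminal
Classification: Type 3 (Regular)


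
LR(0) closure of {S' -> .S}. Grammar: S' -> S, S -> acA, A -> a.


Start: S' -> .S
For each item with dot before a nonterminal B, add B -> .γ for every B-production
Closure: [S' -> .S, S -> .acA]


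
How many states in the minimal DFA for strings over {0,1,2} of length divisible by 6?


Track length mod 6: states 0..5, accept at 0
Minimal DFA: 6 states


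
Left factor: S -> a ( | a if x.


Common prefix: 'a'
Factored: S -> a S', S' -> ( | if x


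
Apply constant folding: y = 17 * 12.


17 * 12 = 204 at compile time
Optimized: y = 204


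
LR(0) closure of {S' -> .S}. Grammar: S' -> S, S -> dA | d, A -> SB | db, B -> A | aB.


Start: S' -> .S
For each item with dot before a nonterminal B, add B -> .γ for every B-production
Closure: [S' -> .S, S -> .dA, S -> .d]


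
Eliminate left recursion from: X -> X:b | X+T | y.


Left-recursive alternatives: X:b, X+T; non-recursive: y
Introduce X': X -> yX', X' -> :bX' | +TX' | ε


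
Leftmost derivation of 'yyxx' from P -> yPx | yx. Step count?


Derivation: P => yPx => yyxx
Steps: 2


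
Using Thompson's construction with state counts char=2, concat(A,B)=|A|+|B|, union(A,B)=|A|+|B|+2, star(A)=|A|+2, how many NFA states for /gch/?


Syntax tree has 3 char leaf(s), 0 union(s), 0 star(s)
chars contribute 3×2 = 6; each union adds +2; each star adds +2
Total: 6 + 0 + 0 = 6 states


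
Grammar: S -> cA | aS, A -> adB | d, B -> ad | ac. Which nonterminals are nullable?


A nonterminal is nullable iff some alternative derives ε (directly, or every symbol in it is nullable)
Nullable: {}


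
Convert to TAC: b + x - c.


Break into single-operator statements:
t1 = b + x
t2 = t1 - c


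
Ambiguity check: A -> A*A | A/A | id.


'id*id/id' has two parse trees (no precedence encoded between * and /)
Ambiguous


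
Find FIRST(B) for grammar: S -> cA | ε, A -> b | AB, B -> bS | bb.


Per alternative of B: FIRST(bS) = {b}; FIRST(bb) = {b}
FIRST(B) = {b}


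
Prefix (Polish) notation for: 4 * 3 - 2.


left-to-right (same/higher precedence on left): tree is (- (* 4 3) 2)
Prefix: - * 4 3 2


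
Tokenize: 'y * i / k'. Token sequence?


Scan left to right, longest-match per lexeme
Tokens: ID(y), OP(*), ID(i), OP(/), ID(k)


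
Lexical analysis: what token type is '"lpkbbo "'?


Pattern: double-quoted sequence
Type: STRING_LITERAL


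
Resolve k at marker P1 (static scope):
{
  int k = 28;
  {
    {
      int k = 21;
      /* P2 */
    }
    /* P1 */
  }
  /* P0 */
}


P1's block does not declare k; resolves to the enclosing declaration at depth 0
k = 28


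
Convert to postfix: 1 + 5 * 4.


* has higher precedence, evaluate 5*4 first
Postfix: 1 5 4 * +


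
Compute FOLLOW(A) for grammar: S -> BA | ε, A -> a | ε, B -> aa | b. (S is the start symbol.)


$ ∈ FOLLOW(S). For each A -> αBβ: add FIRST(β)\{ε} to FOLLOW(B); if β nullable, add FOLLOW(A).
FOLLOW(A) = {$}


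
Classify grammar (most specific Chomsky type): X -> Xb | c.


Left-linear: every RHS is a terminal or one nonterminal followed by a terminal
Classification: Type 3 (Regular)


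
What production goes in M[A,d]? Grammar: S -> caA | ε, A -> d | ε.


For [A, d]: 'd' ∈ FIRST(d)
Entry: A -> d


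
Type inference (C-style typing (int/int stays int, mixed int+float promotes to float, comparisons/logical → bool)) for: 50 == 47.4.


Operand types: int == float
Rule: comparison yields bool
Result type: bool


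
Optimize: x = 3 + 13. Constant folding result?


3 + 13 = 16 at compile time
Optimized: x = 16


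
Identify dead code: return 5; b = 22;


statement follows a return and is unreachable
Dead: 'b = 22'


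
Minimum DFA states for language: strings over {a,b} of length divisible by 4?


Track length mod 4: states 0..3, accept at 0
Minimal DFA: 4 states


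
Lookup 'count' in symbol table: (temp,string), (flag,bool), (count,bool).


Lookup 'count' → type bool


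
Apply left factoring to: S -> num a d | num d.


Common prefix: 'num'
Factored: S -> num S', S' -> a d | d


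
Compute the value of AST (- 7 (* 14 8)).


Evaluate inner: (* 14 8) = 112
Evaluate root: (- 7 112) = -105
Result: -105


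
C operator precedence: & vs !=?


'!=' is equality (level 6); '&' is bitwise AND (level 5)
Higher level binds tighter
'!=' has higher precedence than '&'


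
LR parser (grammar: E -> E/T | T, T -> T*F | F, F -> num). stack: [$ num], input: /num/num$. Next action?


'num' on top is the handle for F -> num
Action: reduce (F -> num)


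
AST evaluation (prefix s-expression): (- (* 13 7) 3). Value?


Evaluate inner: (* 13 7) = 91
Evaluate root: (- 91 3) = 88
Result: 88


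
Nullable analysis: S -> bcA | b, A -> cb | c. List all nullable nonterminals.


A nonterminal is nullable iff some alternative derives ε (directly, or every symbol in it is nullable)
Nullable: {}


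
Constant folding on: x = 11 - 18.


11 - 18 = -7 at compile time
Optimized: x = -7


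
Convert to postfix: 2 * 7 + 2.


Left to right (same or higher precedence on left)
Postfix: 2 7 * 2 +


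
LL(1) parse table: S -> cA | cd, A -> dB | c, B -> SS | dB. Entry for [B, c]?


For [B, c]: 'c' ∈ FIRST(SS)
Entry: B -> SS


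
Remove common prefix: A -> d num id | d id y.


Common prefix: 'd'
Factored: A -> d A', A' -> num id | id y


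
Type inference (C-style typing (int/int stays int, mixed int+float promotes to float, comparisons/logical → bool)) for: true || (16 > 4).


Operand types: bool || bool
Rule: logical operators take bool operands and yield bool
Result type: bool


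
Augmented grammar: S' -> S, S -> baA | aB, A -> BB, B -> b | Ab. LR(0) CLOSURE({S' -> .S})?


Start: S' -> .S
For each item with dot before a nonterminal B, add B -> .γ for every B-production
Closure: [S' -> .S, S -> .baA, S -> .aB]


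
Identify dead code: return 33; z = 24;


statement follows a return and is unreachable
Dead: 'z = 24'


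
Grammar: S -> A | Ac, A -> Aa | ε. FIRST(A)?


Per alternative of A: FIRST(Aa) = {a}; FIRST(ε) = {ε}
FIRST(A) = {a, ε}


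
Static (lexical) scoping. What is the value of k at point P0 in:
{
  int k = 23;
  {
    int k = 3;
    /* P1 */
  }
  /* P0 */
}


k declared in the same block as P0
k = 23


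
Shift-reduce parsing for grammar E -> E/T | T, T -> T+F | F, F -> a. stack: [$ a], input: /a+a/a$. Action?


'a' on top is the handle for F -> a
Action: reduce (F -> a)


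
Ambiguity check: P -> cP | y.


right-linear, alternatives start with distinct terminals 'c' vs 'y': unique leftmost derivation
Unambiguous


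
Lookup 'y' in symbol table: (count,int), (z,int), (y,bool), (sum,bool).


Lookup 'y' → type bool


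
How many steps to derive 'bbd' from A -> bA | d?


Derivation: A => bA => bbA => bbd
Steps: 3


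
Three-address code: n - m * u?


Break into single-operator statements:
t1 = m * u
t2 = n - t1


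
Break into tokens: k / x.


Scan left to right, longest-match per lexeme
Tokens: ID(k), OP(/), ID(x)


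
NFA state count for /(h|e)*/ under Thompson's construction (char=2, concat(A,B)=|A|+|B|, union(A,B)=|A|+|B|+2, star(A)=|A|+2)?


Syntax tree has 2 char leaf(s), 1 union(s), 1 star(s)
chars contribute 2×2 = 4; each union adds +2; each star adds +2
Total: 4 + 2 + 2 = 8 states


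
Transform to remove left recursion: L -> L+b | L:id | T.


Left-recursive alternatives: L+b, L:id; non-recursive: T
Introduce L': L -> TL', L' -> +bL' | :idL' | ε


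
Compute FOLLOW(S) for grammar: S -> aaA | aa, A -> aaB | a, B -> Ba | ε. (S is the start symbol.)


$ ∈ FOLLOW(S). For each A -> αBβ: add FIRST(β)\{ε} to FOLLOW(B); if β nullable, add FOLLOW(A).
FOLLOW(S) = {$}


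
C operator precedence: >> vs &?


'>>' is shift (level 8); '&' is bitwise AND (level 5)
Higher level binds tighter
'>>' has higher precedence than '&'


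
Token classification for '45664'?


Pattern: digits only
Type: INTEGER_LITERAL


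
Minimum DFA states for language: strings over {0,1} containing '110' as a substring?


KMP-style automaton: 3 progress states + 1 absorbing accept = 4
Minimal DFA: 4 states


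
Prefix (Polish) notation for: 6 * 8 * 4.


left-to-right (same/higher precedence on left): tree is (* (* 6 8) 4)
Prefix: * * 6 8 4


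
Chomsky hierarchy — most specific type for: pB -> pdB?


LHS has context (more than one symbol) and |LHS| ≤ |RHS|
Classification: Type 1 (Context-Sensitive)


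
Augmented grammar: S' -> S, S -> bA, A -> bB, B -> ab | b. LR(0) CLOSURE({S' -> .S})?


Start: S' -> .S
For each item with dot before a nonterminal B, add B -> .γ for every B-production
Closure: [S' -> .S, S -> .bA]


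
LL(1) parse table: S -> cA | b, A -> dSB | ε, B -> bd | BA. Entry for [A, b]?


For [A, b]: ε is nullable and 'b' ∈ FOLLOW(A)
Entry: A -> ε


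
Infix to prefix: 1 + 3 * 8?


'*' binds tighter: tree is (+ 1 (* 3 8))
Prefix: + 1 * 3 8


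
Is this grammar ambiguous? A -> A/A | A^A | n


'n/n^n' has two parse trees (no precedence encoded between / and ^)
Ambiguous


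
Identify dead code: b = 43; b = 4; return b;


first assignment to b is overwritten before any read
Dead: 'b = 43'


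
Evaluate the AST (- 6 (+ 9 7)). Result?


Evaluate inner: (+ 9 7) = 16
Evaluate root: (- 6 16) = -10
Result: -10


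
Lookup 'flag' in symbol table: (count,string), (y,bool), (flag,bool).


Lookup 'flag' → type bool


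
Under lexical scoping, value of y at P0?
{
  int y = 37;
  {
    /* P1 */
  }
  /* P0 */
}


y declared in the same block as P0
y = 37


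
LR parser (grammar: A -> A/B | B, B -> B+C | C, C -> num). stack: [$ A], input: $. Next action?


start symbol A on stack, input exhausted
Action: accept


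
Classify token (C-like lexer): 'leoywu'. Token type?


Pattern: letter/underscore followed by alphanumerics, not a keyword
Type: IDENTIFIER


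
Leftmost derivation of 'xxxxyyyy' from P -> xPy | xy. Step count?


Derivation: P => xPy => xxPyy => xxxPyyy => xxxxyyyy
Steps: 4


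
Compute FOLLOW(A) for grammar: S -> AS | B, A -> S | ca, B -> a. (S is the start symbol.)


$ ∈ FOLLOW(S). For each A -> αBβ: add FIRST(β)\{ε} to FOLLOW(B); if β nullable, add FOLLOW(A).
FOLLOW(A) = {a, c}


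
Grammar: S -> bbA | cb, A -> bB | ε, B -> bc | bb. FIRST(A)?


Per alternative of A: FIRST(bB) = {b}; FIRST(ε) = {ε}
FIRST(A) = {b, ε}


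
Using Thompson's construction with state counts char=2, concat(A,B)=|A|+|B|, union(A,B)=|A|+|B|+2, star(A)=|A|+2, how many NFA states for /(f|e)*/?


Syntax tree has 2 char leaf(s), 1 union(s), 1 star(s)
chars contribute 2×2 = 4; each union adds +2; each star adds +2
Total: 4 + 2 + 2 = 8 states


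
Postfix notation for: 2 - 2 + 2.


Left to right (same or higher precedence on left)
Postfix: 2 2 - 2 +


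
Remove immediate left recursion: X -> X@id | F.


Left-recursive alternatives: X@id; non-recursive: F
Introduce X': X -> FX', X' -> @idX' | ε


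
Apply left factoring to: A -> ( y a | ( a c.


Common prefix: '('
Factored: A -> ( A', A' -> y a | a c


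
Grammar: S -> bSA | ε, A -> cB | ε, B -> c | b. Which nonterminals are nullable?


A nonterminal is nullable iff some alternative derives ε (directly, or every symbol in it is nullable)
Nullable: {A, S}


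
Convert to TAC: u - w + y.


Break into single-operator statements:
t1 = u - w
t2 = t1 + y


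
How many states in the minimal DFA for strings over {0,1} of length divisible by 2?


Track length mod 2: states 0..1, accept at 0
Minimal DFA: 2 states


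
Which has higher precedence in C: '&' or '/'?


'/' is multiplicative (level 10); '&' is bitwise AND (level 5)
Higher level binds tighter
'/' has higher precedence than '&'


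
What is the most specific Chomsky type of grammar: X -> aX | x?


Right-linear: every RHS is a terminal or a terminal followed by one nonterminal
Classification: Type 3 (Regular)


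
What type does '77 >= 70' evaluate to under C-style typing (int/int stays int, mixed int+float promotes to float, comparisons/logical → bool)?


Operand types: int >= int
Rule: comparison yields bool
Result type: bool


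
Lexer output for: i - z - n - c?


Scan left to right, longest-match per lexeme
Tokens: ID(i), OP(-), ID(z), OP(-), ID(n), OP(-), ID(c)


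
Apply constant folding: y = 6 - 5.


6 - 5 = 1 at compile time
Optimized: y = 1
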